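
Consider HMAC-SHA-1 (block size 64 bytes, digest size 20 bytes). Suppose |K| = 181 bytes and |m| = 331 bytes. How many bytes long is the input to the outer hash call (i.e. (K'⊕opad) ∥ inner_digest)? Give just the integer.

84

Key is 181 > 64 bytes, so it is hashed to 20 bytes then zero-padded to 64: |K'| = 64.
Outer input = (K'⊕opad) ∥ H(inner) → 64 + 20 = 84 bytes.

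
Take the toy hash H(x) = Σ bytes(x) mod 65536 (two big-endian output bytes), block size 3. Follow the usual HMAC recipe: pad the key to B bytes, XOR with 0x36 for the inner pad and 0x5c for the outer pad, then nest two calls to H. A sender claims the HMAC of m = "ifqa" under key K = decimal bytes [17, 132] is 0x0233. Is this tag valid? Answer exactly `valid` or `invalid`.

valid

Key decimal bytes [17, 132] = 11 84 is 2 bytes ≤ B = 3; zero-pad to 3 bytes: K' = 11 84 00.
K' ⊕ ipad = 27 b2 36; K' ⊕ opad = 4d d8 5c.
Inner hash: sum = 39+178+54+105+102+113+97 = 688 → 02 b0.
Outer hash (recomputed tag): sum = 77+216+92+2+176 = 563 → 02 33.
Recomputed tag = 0233; claimed = 0233 → match.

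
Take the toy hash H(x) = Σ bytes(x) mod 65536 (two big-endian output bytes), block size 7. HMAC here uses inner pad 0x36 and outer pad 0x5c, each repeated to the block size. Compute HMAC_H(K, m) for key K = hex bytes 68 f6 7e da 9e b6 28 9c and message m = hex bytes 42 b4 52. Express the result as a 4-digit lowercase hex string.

Key hex bytes 68 f6 7e da 9e b6 28 9c is 8 bytes > B = 7, so hash it first: H(key) = 04 ce, then zero-pad to 7 bytes: K' = 04 ce 00 00 00 00 00.
K' ⊕ ipad = 32 f8 36 36 36 36 36.  K' ⊕ opad = 58 92 5c 5c 5c 5c 5c.
Inner input = (K'⊕ipad) ∥ m = 32 f8 36 36 36 36 36 ∥ 42 b4 52.
Inner hash: sum = 50+248+54+54+54+54+54+66+180+82 = 896 → 03 80.
Outer input = (K'⊕opad) ∥ inner = 58 92 5c 5c 5c 5c 5c ∥ 03 80.
Outer hash (tag): sum = 88+146+92+92+92+92+92+3+128 = 825 → 03 39.

0339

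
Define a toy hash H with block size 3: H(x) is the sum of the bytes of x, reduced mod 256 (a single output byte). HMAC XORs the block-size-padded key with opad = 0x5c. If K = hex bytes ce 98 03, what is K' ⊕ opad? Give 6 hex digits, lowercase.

Key hex bytes ce 98 03 is exactly B = 3 bytes: K' = ce 98 03.
XOR each byte with 0x5c: ce⊕5c=92, 98⊕5c=c4, 03⊕5c=5f.

92c45f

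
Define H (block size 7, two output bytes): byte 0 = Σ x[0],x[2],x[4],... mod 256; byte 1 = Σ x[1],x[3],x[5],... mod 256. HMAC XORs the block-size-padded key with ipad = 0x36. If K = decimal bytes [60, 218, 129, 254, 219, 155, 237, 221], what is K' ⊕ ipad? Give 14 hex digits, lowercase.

Key decimal bytes [60, 218, 129, 254, 219, 155, 237, 221] = 3c da 81 fe db 9b ed dd is 8 bytes > B = 7, so hash it first: H(key) = 85 50, then zero-pad to 7 bytes: K' = 85 50 00 00 00 00 00.
XOR each byte with 0x36: 85⊕36=b3, 50⊕36=66, 00⊕36=36, 00⊕36=36, 00⊕36=36, 00⊕36=36, 00⊕36=36.

b3663636363636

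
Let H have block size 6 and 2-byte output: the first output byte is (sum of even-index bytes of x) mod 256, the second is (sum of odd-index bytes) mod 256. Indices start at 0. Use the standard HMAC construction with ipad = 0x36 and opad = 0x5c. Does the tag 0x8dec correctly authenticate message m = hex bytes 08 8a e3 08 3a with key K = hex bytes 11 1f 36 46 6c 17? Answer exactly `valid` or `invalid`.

Key hex bytes 11 1f 36 46 6c 17 is exactly B = 6 bytes: K' = 11 1f 36 46 6c 17.
K' ⊕ ipad = 27 29 00 70 5a 21; K' ⊕ opad = 4d 43 6a 1a 30 4b.
Inner hash: even-index sum = 422 mod 256 = 166; odd-index sum = 332 mod 256 = 76 → a6 4c.
Outer hash (recomputed tag): even-index sum = 397 mod 256 = 141; odd-index sum = 244 mod 256 = 244 → 8d f4.
Recomputed tag = 8df4; claimed = 8dec → mismatch.

invalid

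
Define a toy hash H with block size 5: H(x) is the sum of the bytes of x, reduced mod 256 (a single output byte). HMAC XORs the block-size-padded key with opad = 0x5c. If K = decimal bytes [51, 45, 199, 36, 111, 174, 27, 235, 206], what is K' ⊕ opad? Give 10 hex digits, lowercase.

605c5c5c5c

Key decimal bytes [51, 45, 199, 36, 111, 174, 27, 235, 206] = 33 2d c7 24 6f ae 1b eb ce is 9 bytes > B = 5, so hash it first: H(key) = 3c, then zero-pad to 5 bytes: K' = 3c 00 00 00 00.
XOR each byte with 0x5c: 3c⊕5c=60, 00⊕5c=5c, 00⊕5c=5c, 00⊕5c=5c, 00⊕5c=5c.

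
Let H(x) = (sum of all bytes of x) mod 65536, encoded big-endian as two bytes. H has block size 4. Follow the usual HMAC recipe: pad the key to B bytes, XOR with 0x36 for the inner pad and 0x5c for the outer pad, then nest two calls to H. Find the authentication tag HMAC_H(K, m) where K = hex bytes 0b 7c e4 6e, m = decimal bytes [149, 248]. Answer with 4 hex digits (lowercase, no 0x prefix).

Key hex bytes 0b 7c e4 6e is exactly B = 4 bytes: K' = 0b 7c e4 6e.
K' ⊕ ipad = 3d 4a d2 58.  K' ⊕ opad = 57 20 b8 32.
Inner input = (K'⊕ipad) ∥ m = 3d 4a d2 58 ∥ 95 f8.
Inner hash: sum = 61+74+210+88+149+248 = 830 → 03 3e.
Outer input = (K'⊕opad) ∥ inner = 57 20 b8 32 ∥ 03 3e.
Outer hash (tag): sum = 87+32+184+50+3+62 = 418 → 01 a2.

01a2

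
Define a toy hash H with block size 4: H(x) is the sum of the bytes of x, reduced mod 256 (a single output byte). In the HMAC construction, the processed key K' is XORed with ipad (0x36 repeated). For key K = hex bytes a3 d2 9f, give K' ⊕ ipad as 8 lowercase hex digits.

Key hex bytes a3 d2 9f is 3 bytes ≤ B = 4; zero-pad to 4 bytes: K' = a3 d2 9f 00.
XOR each byte with 0x36: a3⊕36=95, d2⊕36=e4, 9f⊕36=a9, 00⊕36=36.

95e4a936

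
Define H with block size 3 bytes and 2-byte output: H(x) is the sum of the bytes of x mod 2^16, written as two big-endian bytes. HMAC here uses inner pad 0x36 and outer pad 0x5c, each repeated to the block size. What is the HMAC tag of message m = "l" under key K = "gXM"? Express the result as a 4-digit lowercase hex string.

00f7

Key "gXM" = 67 58 4d is exactly B = 3 bytes: K' = 67 58 4d.
K' ⊕ ipad = 51 6e 7b.  K' ⊕ opad = 3b 04 11.
Inner input = (K'⊕ipad) ∥ m = 51 6e 7b ∥ 6c.
Inner hash: sum = 81+110+123+108 = 422 → 01 a6.
Outer input = (K'⊕opad) ∥ inner = 3b 04 11 ∥ 01 a6.
Outer hash (tag): sum = 59+4+17+1+166 = 247 → 00 f7.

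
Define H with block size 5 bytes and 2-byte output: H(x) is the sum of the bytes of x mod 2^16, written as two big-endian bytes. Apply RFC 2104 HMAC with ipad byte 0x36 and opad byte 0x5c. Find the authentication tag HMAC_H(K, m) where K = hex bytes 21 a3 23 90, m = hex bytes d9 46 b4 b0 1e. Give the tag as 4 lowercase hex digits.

0365

Key hex bytes 21 a3 23 90 is 4 bytes ≤ B = 5; zero-pad to 5 bytes: K' = 21 a3 23 90 00.
K' ⊕ ipad = 17 95 15 a6 36.  K' ⊕ opad = 7d ff 7f cc 5c.
Inner input = (K'⊕ipad) ∥ m = 17 95 15 a6 36 ∥ d9 46 b4 b0 1e.
Inner hash: sum = 23+149+21+166+54+217+70+180+176+30 = 1086 → 04 3e.
Outer input = (K'⊕opad) ∥ inner = 7d ff 7f cc 5c ∥ 04 3e.
Outer hash (tag): sum = 125+255+127+204+92+4+62 = 869 → 03 65.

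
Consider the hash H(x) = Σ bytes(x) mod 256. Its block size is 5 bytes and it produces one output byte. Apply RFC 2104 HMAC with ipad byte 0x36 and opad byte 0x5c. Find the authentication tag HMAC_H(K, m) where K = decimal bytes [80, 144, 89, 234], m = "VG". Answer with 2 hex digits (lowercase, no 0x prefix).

Key decimal bytes [80, 144, 89, 234] = 50 90 59 ea is 4 bytes ≤ B = 5; zero-pad to 5 bytes: K' = 50 90 59 ea 00.
K' ⊕ ipad = 66 a6 6f dc 36.  K' ⊕ opad = 0c cc 05 b6 5c.
Inner input = (K'⊕ipad) ∥ m = 66 a6 6f dc 36 ∥ 56 47.
Inner hash: sum = 102+166+111+220+54+86+71 = 810; mod 256 = 42 → 2a.
Outer input = (K'⊕opad) ∥ inner = 0c cc 05 b6 5c ∥ 2a.
Outer hash (tag): sum = 12+204+5+182+92+42 = 537; mod 256 = 25 → 19.

19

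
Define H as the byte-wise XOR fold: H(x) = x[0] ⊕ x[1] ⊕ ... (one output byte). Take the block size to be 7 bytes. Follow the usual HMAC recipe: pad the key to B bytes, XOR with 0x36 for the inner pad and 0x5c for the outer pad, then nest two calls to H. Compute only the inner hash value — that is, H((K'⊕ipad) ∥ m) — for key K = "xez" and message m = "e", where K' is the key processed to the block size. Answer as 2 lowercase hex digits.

34

Key "xez" = 78 65 7a is 3 bytes ≤ B = 7; zero-pad to 7 bytes: K' = 78 65 7a 00 00 00 00.
K' ⊕ ipad = 4e 53 4c 36 36 36 36.
Inner input = 4e 53 4c 36 36 36 36 ∥ 65.
Inner hash: XOR 4e⊕53⊕4c⊕36⊕36⊕36⊕36⊕65 = 34.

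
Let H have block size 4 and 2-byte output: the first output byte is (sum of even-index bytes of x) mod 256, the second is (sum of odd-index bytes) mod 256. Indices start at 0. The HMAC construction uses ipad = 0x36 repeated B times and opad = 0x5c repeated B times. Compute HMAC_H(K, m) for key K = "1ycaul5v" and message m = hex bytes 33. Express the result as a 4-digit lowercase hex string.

Key "1ycaul5v" = 31 79 63 61 75 6c 35 76 is 8 bytes > B = 4, so hash it first: H(key) = 3e bc, then zero-pad to 4 bytes: K' = 3e bc 00 00.
K' ⊕ ipad = 08 8a 36 36.  K' ⊕ opad = 62 e0 5c 5c.
Inner input = (K'⊕ipad) ∥ m = 08 8a 36 36 ∥ 33.
Inner hash: even-index sum = 113 mod 256 = 113; odd-index sum = 192 mod 256 = 192 → 71 c0.
Outer input = (K'⊕opad) ∥ inner = 62 e0 5c 5c ∥ 71 c0.
Outer hash (tag): even-index sum = 303 mod 256 = 47; odd-index sum = 508 mod 256 = 252 → 2f fc.

2ffc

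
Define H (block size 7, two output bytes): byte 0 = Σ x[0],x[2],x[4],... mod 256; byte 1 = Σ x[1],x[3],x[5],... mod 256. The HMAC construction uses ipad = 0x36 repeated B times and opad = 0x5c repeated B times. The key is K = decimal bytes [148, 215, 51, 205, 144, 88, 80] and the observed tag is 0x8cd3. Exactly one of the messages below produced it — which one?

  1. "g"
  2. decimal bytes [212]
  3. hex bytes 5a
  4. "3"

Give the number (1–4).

Key decimal bytes [148, 215, 51, 205, 144, 88, 80] = 94 d7 33 cd 90 58 50 is exactly B = 7 bytes: K' = 94 d7 33 cd 90 58 50.
K' ⊕ ipad = a2 e1 05 fb a6 6e 66; K' ⊕ opad = c8 8b 6f 91 cc 04 0c.
m1: inner = H(a2 e1 05 fb a6 6e 66 67) = b3 b1; tag = H(c8 8b 6f 91 cc 04 0c b3 b1) = c0d3
m2: inner = H(a2 e1 05 fb a6 6e 66 d4) = b3 1e; tag = H(c8 8b 6f 91 cc 04 0c b3 1e) = 2dd3
m3: inner = H(a2 e1 05 fb a6 6e 66 5a) = b3 a4; tag = H(c8 8b 6f 91 cc 04 0c b3 a4) = b3d3
m4: inner = H(a2 e1 05 fb a6 6e 66 33) = b3 7d; tag = H(c8 8b 6f 91 cc 04 0c b3 7d) = 8cd3 ← matches

4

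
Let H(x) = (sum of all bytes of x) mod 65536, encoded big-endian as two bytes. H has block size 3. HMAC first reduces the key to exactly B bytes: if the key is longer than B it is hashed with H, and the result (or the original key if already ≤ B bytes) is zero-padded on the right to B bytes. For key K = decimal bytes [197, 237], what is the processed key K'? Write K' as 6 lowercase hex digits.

Key decimal bytes [197, 237] = c5 ed is 2 bytes ≤ B = 3; zero-pad to 3 bytes: K' = c5 ed 00.

c5ed00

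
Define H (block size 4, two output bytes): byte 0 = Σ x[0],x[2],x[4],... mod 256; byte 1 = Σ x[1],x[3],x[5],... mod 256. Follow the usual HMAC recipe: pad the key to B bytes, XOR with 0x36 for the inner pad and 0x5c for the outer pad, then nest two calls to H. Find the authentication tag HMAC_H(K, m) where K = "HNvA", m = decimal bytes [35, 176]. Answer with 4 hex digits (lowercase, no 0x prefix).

Key "HNvA" = 48 4e 76 41 is exactly B = 4 bytes: K' = 48 4e 76 41.
K' ⊕ ipad = 7e 78 40 77.  K' ⊕ opad = 14 12 2a 1d.
Inner input = (K'⊕ipad) ∥ m = 7e 78 40 77 ∥ 23 b0.
Inner hash: even-index sum = 225 mod 256 = 225; odd-index sum = 415 mod 256 = 159 → e1 9f.
Outer input = (K'⊕opad) ∥ inner = 14 12 2a 1d ∥ e1 9f.
Outer hash (tag): even-index sum = 287 mod 256 = 31; odd-index sum = 206 mod 256 = 206 → 1f ce.

1fce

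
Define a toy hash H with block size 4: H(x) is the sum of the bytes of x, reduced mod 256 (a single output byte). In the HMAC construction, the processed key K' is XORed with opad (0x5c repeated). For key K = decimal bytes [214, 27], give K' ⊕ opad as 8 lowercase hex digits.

8a475c5c

Key decimal bytes [214, 27] = d6 1b is 2 bytes ≤ B = 4; zero-pad to 4 bytes: K' = d6 1b 00 00.
XOR each byte with 0x5c: d6⊕5c=8a, 1b⊕5c=47, 00⊕5c=5c, 00⊕5c=5c.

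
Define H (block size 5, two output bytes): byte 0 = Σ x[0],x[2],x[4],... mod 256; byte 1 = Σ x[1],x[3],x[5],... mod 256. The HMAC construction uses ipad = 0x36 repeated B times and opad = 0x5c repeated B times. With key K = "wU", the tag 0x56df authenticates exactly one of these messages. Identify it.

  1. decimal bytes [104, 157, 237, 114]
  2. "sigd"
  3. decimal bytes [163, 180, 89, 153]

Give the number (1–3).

Key "wU" = 77 55 is 2 bytes ≤ B = 5; zero-pad to 5 bytes: K' = 77 55 00 00 00.
K' ⊕ ipad = 41 63 36 36 36; K' ⊕ opad = 2b 09 5c 5c 5c.
m1: inner = H(41 63 36 36 36 68 9d ed 72) = bc ee; tag = H(2b 09 5c 5c 5c bc ee) = d121
m2: inner = H(41 63 36 36 36 73 69 67 64) = 7a 73; tag = H(2b 09 5c 5c 5c 7a 73) = 56df ← matches
m3: inner = H(41 63 36 36 36 a3 b4 59 99) = fa 95; tag = H(2b 09 5c 5c 5c fa 95) = 785f

2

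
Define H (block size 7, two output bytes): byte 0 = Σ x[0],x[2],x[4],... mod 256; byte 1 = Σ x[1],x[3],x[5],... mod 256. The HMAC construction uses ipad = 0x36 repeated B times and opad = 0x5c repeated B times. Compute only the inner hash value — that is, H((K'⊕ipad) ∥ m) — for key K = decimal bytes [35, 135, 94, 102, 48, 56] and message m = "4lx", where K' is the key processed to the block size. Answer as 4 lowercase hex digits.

25bb

Key decimal bytes [35, 135, 94, 102, 48, 56] = 23 87 5e 66 30 38 is 6 bytes ≤ B = 7; zero-pad to 7 bytes: K' = 23 87 5e 66 30 38 00.
K' ⊕ ipad = 15 b1 68 50 06 0e 36.
Inner input = 15 b1 68 50 06 0e 36 ∥ 34 6c 78.
Inner hash: even-index sum = 293 mod 256 = 37; odd-index sum = 443 mod 256 = 187 → 25 bb.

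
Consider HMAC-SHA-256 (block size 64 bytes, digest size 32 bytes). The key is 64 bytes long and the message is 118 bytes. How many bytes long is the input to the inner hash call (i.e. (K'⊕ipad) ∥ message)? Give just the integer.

Key is 64 ≤ 64 bytes, zero-padded: |K'| = 64.
Inner input = (K'⊕ipad) ∥ m → 64 + 118 = 182 bytes.

182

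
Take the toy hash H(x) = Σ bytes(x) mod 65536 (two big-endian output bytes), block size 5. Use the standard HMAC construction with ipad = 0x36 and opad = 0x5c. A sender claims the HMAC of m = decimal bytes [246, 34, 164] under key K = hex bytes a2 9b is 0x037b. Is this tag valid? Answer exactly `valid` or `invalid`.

Key hex bytes a2 9b is 2 bytes ≤ B = 5; zero-pad to 5 bytes: K' = a2 9b 00 00 00.
K' ⊕ ipad = 94 ad 36 36 36; K' ⊕ opad = fe c7 5c 5c 5c.
Inner hash: sum = 148+173+54+54+54+246+34+164 = 927 → 03 9f.
Outer hash (recomputed tag): sum = 254+199+92+92+92+3+159 = 891 → 03 7b.
Recomputed tag = 037b; claimed = 037b → match.

valid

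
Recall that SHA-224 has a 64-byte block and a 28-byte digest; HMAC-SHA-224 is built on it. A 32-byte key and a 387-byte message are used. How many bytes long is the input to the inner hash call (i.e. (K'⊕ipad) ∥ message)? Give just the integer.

Key is 32 ≤ 64 bytes, zero-padded: |K'| = 64.
Inner input = (K'⊕ipad) ∥ m → 64 + 387 = 451 bytes.

451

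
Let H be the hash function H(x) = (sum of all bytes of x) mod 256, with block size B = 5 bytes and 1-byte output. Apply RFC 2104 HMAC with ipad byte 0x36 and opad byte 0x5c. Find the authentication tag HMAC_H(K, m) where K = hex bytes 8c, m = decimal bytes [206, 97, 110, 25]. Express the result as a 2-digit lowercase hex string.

Key hex bytes 8c is 1 byte ≤ B = 5; zero-pad to 5 bytes: K' = 8c 00 00 00 00.
K' ⊕ ipad = ba 36 36 36 36.  K' ⊕ opad = d0 5c 5c 5c 5c.
Inner input = (K'⊕ipad) ∥ m = ba 36 36 36 36 ∥ ce 61 6e 19.
Inner hash: sum = 186+54+54+54+54+206+97+110+25 = 840; mod 256 = 72 → 48.
Outer input = (K'⊕opad) ∥ inner = d0 5c 5c 5c 5c ∥ 48.
Outer hash (tag): sum = 208+92+92+92+92+72 = 648; mod 256 = 136 → 88.

88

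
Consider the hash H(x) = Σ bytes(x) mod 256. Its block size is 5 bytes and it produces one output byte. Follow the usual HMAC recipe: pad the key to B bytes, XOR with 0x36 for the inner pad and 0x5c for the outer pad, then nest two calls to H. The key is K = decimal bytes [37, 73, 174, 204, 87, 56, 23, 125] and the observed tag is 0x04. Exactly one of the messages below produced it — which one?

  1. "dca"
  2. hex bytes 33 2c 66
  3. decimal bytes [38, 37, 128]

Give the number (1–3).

Key decimal bytes [37, 73, 174, 204, 87, 56, 23, 125] = 25 49 ae cc 57 38 17 7d is 8 bytes > B = 5, so hash it first: H(key) = 0b, then zero-pad to 5 bytes: K' = 0b 00 00 00 00.
K' ⊕ ipad = 3d 36 36 36 36; K' ⊕ opad = 57 5c 5c 5c 5c.
m1: inner = H(3d 36 36 36 36 64 63 61) = 3d; tag = H(57 5c 5c 5c 5c 3d) = 04 ← matches
m2: inner = H(3d 36 36 36 36 33 2c 66) = da; tag = H(57 5c 5c 5c 5c da) = a1
m3: inner = H(3d 36 36 36 36 26 25 80) = e0; tag = H(57 5c 5c 5c 5c e0) = a7

1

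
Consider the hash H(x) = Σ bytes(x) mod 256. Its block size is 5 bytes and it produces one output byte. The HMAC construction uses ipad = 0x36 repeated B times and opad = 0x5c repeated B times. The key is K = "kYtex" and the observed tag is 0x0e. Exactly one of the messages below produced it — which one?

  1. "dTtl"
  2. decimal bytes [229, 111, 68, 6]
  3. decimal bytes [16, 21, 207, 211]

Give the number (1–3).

Key "kYtex" = 6b 59 74 65 78 is exactly B = 5 bytes: K' = 6b 59 74 65 78.
K' ⊕ ipad = 5d 6f 42 53 4e; K' ⊕ opad = 37 05 28 39 24.
m1: inner = H(5d 6f 42 53 4e 64 54 74 6c) = 47; tag = H(37 05 28 39 24 47) = 08
m2: inner = H(5d 6f 42 53 4e e5 6f 44 06) = 4d; tag = H(37 05 28 39 24 4d) = 0e ← matches
m3: inner = H(5d 6f 42 53 4e 10 15 cf d3) = 76; tag = H(37 05 28 39 24 76) = 37

2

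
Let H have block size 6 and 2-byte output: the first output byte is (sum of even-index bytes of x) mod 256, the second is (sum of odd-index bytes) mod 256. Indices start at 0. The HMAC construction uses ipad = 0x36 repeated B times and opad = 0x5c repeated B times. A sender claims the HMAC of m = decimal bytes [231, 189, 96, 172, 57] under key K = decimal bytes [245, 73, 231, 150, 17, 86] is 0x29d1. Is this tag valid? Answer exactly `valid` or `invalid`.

invalid

Key decimal bytes [245, 73, 231, 150, 17, 86] = f5 49 e7 96 11 56 is exactly B = 6 bytes: K' = f5 49 e7 96 11 56.
K' ⊕ ipad = c3 7f d1 a0 27 60; K' ⊕ opad = a9 15 bb ca 4d 0a.
Inner hash: even-index sum = 827 mod 256 = 59; odd-index sum = 744 mod 256 = 232 → 3b e8.
Outer hash (recomputed tag): even-index sum = 492 mod 256 = 236; odd-index sum = 465 mod 256 = 209 → ec d1.
Recomputed tag = ecd1; claimed = 29d1 → mismatch.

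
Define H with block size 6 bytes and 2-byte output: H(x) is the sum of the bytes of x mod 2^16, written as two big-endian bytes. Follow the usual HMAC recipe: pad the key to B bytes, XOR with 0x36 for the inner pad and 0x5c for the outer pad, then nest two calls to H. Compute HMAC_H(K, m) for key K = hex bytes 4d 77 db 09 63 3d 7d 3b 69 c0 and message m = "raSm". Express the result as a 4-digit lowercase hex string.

Key hex bytes 4d 77 db 09 63 3d 7d 3b 69 c0 is 10 bytes > B = 6, so hash it first: H(key) = 04 29, then zero-pad to 6 bytes: K' = 04 29 00 00 00 00.
K' ⊕ ipad = 32 1f 36 36 36 36.  K' ⊕ opad = 58 75 5c 5c 5c 5c.
Inner input = (K'⊕ipad) ∥ m = 32 1f 36 36 36 36 ∥ 72 61 53 6d.
Inner hash: sum = 50+31+54+54+54+54+114+97+83+109 = 700 → 02 bc.
Outer input = (K'⊕opad) ∥ inner = 58 75 5c 5c 5c 5c ∥ 02 bc.
Outer hash (tag): sum = 88+117+92+92+92+92+2+188 = 763 → 02 fb.

02fb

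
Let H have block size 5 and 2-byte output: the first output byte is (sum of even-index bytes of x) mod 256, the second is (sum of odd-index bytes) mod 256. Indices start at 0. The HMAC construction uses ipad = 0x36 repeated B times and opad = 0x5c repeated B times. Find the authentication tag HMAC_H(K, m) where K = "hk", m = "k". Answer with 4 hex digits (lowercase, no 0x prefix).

Key "hk" = 68 6b is 2 bytes ≤ B = 5; zero-pad to 5 bytes: K' = 68 6b 00 00 00.
K' ⊕ ipad = 5e 5d 36 36 36.  K' ⊕ opad = 34 37 5c 5c 5c.
Inner input = (K'⊕ipad) ∥ m = 5e 5d 36 36 36 ∥ 6b.
Inner hash: even-index sum = 202 mod 256 = 202; odd-index sum = 254 mod 256 = 254 → ca fe.
Outer input = (K'⊕opad) ∥ inner = 34 37 5c 5c 5c ∥ ca fe.
Outer hash (tag): even-index sum = 490 mod 256 = 234; odd-index sum = 349 mod 256 = 93 → ea 5d.

ea5d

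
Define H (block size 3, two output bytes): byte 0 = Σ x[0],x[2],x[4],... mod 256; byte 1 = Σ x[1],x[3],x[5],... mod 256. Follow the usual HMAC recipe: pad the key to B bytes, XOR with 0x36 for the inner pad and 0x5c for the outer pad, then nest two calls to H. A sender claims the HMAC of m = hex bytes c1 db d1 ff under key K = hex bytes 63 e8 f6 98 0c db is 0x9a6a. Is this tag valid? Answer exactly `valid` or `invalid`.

Key hex bytes 63 e8 f6 98 0c db is 6 bytes > B = 3, so hash it first: H(key) = 65 5b, then zero-pad to 3 bytes: K' = 65 5b 00.
K' ⊕ ipad = 53 6d 36; K' ⊕ opad = 39 07 5c.
Inner hash: even-index sum = 611 mod 256 = 99; odd-index sum = 511 mod 256 = 255 → 63 ff.
Outer hash (recomputed tag): even-index sum = 404 mod 256 = 148; odd-index sum = 106 mod 256 = 106 → 94 6a.
Recomputed tag = 946a; claimed = 9a6a → mismatch.

invalid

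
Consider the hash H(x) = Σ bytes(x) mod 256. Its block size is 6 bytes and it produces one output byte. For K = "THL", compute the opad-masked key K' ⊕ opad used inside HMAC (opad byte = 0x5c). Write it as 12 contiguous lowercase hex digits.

Key "THL" = 54 48 4c is 3 bytes ≤ B = 6; zero-pad to 6 bytes: K' = 54 48 4c 00 00 00.
XOR each byte with 0x5c: 54⊕5c=08, 48⊕5c=14, 4c⊕5c=10, 00⊕5c=5c, 00⊕5c=5c, 00⊕5c=5c.

0814105c5c5c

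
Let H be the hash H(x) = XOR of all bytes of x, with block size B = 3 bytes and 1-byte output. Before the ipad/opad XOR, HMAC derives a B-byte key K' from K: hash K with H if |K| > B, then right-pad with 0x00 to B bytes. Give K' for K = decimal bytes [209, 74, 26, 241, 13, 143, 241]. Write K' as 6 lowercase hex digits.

030000

|K| = 7 > B = 3, so first hash the key.
H(K): XOR d1⊕4a⊕1a⊕f1⊕0d⊕8f⊕f1 = 03.
Zero-pad H(K) = 03 to 3 bytes: K' = 03 00 00.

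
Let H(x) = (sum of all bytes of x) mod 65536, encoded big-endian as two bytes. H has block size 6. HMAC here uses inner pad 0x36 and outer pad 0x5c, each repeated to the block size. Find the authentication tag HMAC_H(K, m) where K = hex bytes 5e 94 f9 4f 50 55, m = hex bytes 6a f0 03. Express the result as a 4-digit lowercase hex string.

0213

Key hex bytes 5e 94 f9 4f 50 55 is exactly B = 6 bytes: K' = 5e 94 f9 4f 50 55.
K' ⊕ ipad = 68 a2 cf 79 66 63.  K' ⊕ opad = 02 c8 a5 13 0c 09.
Inner input = (K'⊕ipad) ∥ m = 68 a2 cf 79 66 63 ∥ 6a f0 03.
Inner hash: sum = 104+162+207+121+102+99+106+240+3 = 1144 → 04 78.
Outer input = (K'⊕opad) ∥ inner = 02 c8 a5 13 0c 09 ∥ 04 78.
Outer hash (tag): sum = 2+200+165+19+12+9+4+120 = 531 → 02 13.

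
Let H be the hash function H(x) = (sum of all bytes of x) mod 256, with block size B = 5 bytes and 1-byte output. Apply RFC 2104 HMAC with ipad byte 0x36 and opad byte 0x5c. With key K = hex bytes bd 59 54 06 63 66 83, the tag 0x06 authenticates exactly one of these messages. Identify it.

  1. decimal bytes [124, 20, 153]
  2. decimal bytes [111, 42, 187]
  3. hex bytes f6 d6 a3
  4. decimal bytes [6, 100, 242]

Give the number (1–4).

2

Key hex bytes bd 59 54 06 63 66 83 is 7 bytes > B = 5, so hash it first: H(key) = bc, then zero-pad to 5 bytes: K' = bc 00 00 00 00.
K' ⊕ ipad = 8a 36 36 36 36; K' ⊕ opad = e0 5c 5c 5c 5c.
m1: inner = H(8a 36 36 36 36 7c 14 99) = 8b; tag = H(e0 5c 5c 5c 5c 8b) = db
m2: inner = H(8a 36 36 36 36 6f 2a bb) = b6; tag = H(e0 5c 5c 5c 5c b6) = 06 ← matches
m3: inner = H(8a 36 36 36 36 f6 d6 a3) = d1; tag = H(e0 5c 5c 5c 5c d1) = 21
m4: inner = H(8a 36 36 36 36 06 64 f2) = be; tag = H(e0 5c 5c 5c 5c be) = 0e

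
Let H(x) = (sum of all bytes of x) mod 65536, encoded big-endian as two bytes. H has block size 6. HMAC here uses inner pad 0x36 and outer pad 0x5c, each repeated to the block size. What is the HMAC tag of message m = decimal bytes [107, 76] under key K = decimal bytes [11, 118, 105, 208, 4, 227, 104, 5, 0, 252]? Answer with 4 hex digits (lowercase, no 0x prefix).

Key decimal bytes [11, 118, 105, 208, 4, 227, 104, 5, 0, 252] = 0b 76 69 d0 04 e3 68 05 00 fc is 10 bytes > B = 6, so hash it first: H(key) = 04 0a, then zero-pad to 6 bytes: K' = 04 0a 00 00 00 00.
K' ⊕ ipad = 32 3c 36 36 36 36.  K' ⊕ opad = 58 56 5c 5c 5c 5c.
Inner input = (K'⊕ipad) ∥ m = 32 3c 36 36 36 36 ∥ 6b 4c.
Inner hash: sum = 50+60+54+54+54+54+107+76 = 509 → 01 fd.
Outer input = (K'⊕opad) ∥ inner = 58 56 5c 5c 5c 5c ∥ 01 fd.
Outer hash (tag): sum = 88+86+92+92+92+92+1+253 = 796 → 03 1c.

031c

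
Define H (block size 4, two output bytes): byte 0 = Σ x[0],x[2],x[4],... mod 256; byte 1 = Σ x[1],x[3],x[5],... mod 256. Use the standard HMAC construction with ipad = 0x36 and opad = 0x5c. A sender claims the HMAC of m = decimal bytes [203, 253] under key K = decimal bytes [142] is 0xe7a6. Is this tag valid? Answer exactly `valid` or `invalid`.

Key decimal bytes [142] = 8e is 1 byte ≤ B = 4; zero-pad to 4 bytes: K' = 8e 00 00 00.
K' ⊕ ipad = b8 36 36 36; K' ⊕ opad = d2 5c 5c 5c.
Inner hash: even-index sum = 441 mod 256 = 185; odd-index sum = 361 mod 256 = 105 → b9 69.
Outer hash (recomputed tag): even-index sum = 487 mod 256 = 231; odd-index sum = 289 mod 256 = 33 → e7 21.
Recomputed tag = e721; claimed = e7a6 → mismatch.

invalid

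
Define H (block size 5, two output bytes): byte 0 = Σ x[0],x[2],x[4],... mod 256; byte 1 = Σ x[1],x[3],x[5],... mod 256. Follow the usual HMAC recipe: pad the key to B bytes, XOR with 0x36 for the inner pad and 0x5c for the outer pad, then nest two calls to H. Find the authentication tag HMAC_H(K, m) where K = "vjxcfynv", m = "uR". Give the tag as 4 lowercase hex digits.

Key "vjxcfynv" = 76 6a 78 63 66 79 6e 76 is 8 bytes > B = 5, so hash it first: H(key) = c2 bc, then zero-pad to 5 bytes: K' = c2 bc 00 00 00.
K' ⊕ ipad = f4 8a 36 36 36.  K' ⊕ opad = 9e e0 5c 5c 5c.
Inner input = (K'⊕ipad) ∥ m = f4 8a 36 36 36 ∥ 75 52.
Inner hash: even-index sum = 434 mod 256 = 178; odd-index sum = 309 mod 256 = 53 → b2 35.
Outer input = (K'⊕opad) ∥ inner = 9e e0 5c 5c 5c ∥ b2 35.
Outer hash (tag): even-index sum = 395 mod 256 = 139; odd-index sum = 494 mod 256 = 238 → 8b ee.

8bee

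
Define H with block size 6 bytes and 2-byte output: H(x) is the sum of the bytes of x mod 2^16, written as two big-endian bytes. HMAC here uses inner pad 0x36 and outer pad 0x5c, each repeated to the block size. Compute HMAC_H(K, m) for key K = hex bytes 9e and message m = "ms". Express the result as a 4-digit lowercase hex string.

0326

Key hex bytes 9e is 1 byte ≤ B = 6; zero-pad to 6 bytes: K' = 9e 00 00 00 00 00.
K' ⊕ ipad = a8 36 36 36 36 36.  K' ⊕ opad = c2 5c 5c 5c 5c 5c.
Inner input = (K'⊕ipad) ∥ m = a8 36 36 36 36 36 ∥ 6d 73.
Inner hash: sum = 168+54+54+54+54+54+109+115 = 662 → 02 96.
Outer input = (K'⊕opad) ∥ inner = c2 5c 5c 5c 5c 5c ∥ 02 96.
Outer hash (tag): sum = 194+92+92+92+92+92+2+150 = 806 → 03 26.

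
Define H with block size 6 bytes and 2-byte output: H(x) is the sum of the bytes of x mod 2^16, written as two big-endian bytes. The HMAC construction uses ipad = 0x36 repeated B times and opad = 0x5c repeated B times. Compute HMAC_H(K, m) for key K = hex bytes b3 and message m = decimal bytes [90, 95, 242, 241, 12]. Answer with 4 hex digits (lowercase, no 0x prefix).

Key hex bytes b3 is 1 byte ≤ B = 6; zero-pad to 6 bytes: K' = b3 00 00 00 00 00.
K' ⊕ ipad = 85 36 36 36 36 36.  K' ⊕ opad = ef 5c 5c 5c 5c 5c.
Inner input = (K'⊕ipad) ∥ m = 85 36 36 36 36 36 ∥ 5a 5f f2 f1 0c.
Inner hash: sum = 133+54+54+54+54+54+90+95+242+241+12 = 1083 → 04 3b.
Outer input = (K'⊕opad) ∥ inner = ef 5c 5c 5c 5c 5c ∥ 04 3b.
Outer hash (tag): sum = 239+92+92+92+92+92+4+59 = 762 → 02 fa.

02fa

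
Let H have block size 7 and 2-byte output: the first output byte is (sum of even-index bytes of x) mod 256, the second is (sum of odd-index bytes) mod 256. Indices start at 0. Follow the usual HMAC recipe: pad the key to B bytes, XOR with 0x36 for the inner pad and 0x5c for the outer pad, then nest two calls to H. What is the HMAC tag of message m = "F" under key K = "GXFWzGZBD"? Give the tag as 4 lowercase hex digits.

Key "GXFWzGZBD" = 47 58 46 57 7a 47 5a 42 44 is 9 bytes > B = 7, so hash it first: H(key) = a5 38, then zero-pad to 7 bytes: K' = a5 38 00 00 00 00 00.
K' ⊕ ipad = 93 0e 36 36 36 36 36.  K' ⊕ opad = f9 64 5c 5c 5c 5c 5c.
Inner input = (K'⊕ipad) ∥ m = 93 0e 36 36 36 36 36 ∥ 46.
Inner hash: even-index sum = 309 mod 256 = 53; odd-index sum = 192 mod 256 = 192 → 35 c0.
Outer input = (K'⊕opad) ∥ inner = f9 64 5c 5c 5c 5c 5c ∥ 35 c0.
Outer hash (tag): even-index sum = 717 mod 256 = 205; odd-index sum = 337 mod 256 = 81 → cd 51.

cd51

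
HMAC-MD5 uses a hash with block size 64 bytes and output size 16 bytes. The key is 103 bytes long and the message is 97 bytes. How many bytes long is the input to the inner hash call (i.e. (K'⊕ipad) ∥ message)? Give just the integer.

161

Key is 103 > 64 bytes, so it is hashed to 16 bytes then zero-padded to 64: |K'| = 64.
Inner input = (K'⊕ipad) ∥ m → 64 + 97 = 161 bytes.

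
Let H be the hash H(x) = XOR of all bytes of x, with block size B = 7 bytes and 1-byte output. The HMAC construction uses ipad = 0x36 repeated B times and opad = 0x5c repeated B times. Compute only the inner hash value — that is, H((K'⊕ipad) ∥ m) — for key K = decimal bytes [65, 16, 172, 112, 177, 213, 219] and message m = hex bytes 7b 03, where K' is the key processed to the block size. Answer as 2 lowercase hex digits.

7c

Key decimal bytes [65, 16, 172, 112, 177, 213, 219] = 41 10 ac 70 b1 d5 db is exactly B = 7 bytes: K' = 41 10 ac 70 b1 d5 db.
K' ⊕ ipad = 77 26 9a 46 87 e3 ed.
Inner input = 77 26 9a 46 87 e3 ed ∥ 7b 03.
Inner hash: XOR 77⊕26⊕9a⊕46⊕87⊕e3⊕ed⊕7b⊕03 = 7c.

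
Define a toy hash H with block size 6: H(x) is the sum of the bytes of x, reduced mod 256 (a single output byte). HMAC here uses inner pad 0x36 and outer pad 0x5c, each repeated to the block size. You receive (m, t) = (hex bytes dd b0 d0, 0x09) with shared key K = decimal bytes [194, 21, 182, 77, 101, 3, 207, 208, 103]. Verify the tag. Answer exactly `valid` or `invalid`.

Key decimal bytes [194, 21, 182, 77, 101, 3, 207, 208, 103] = c2 15 b6 4d 65 03 cf d0 67 is 9 bytes > B = 6, so hash it first: H(key) = 48, then zero-pad to 6 bytes: K' = 48 00 00 00 00 00.
K' ⊕ ipad = 7e 36 36 36 36 36; K' ⊕ opad = 14 5c 5c 5c 5c 5c.
Inner hash: sum = 126+54+54+54+54+54+221+176+208 = 1001; mod 256 = 233 → e9.
Outer hash (recomputed tag): sum = 20+92+92+92+92+92+233 = 713; mod 256 = 201 → c9.
Recomputed tag = c9; claimed = 09 → mismatch.

invalid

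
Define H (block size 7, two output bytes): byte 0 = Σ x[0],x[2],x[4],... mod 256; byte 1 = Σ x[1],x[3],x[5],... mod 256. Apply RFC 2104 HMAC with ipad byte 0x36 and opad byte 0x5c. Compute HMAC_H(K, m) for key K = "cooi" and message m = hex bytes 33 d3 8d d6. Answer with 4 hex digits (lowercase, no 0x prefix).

d887

Key "cooi" = 63 6f 6f 69 is 4 bytes ≤ B = 7; zero-pad to 7 bytes: K' = 63 6f 6f 69 00 00 00.
K' ⊕ ipad = 55 59 59 5f 36 36 36.  K' ⊕ opad = 3f 33 33 35 5c 5c 5c.
Inner input = (K'⊕ipad) ∥ m = 55 59 59 5f 36 36 36 ∥ 33 d3 8d d6.
Inner hash: even-index sum = 707 mod 256 = 195; odd-index sum = 430 mod 256 = 174 → c3 ae.
Outer input = (K'⊕opad) ∥ inner = 3f 33 33 35 5c 5c 5c ∥ c3 ae.
Outer hash (tag): even-index sum = 472 mod 256 = 216; odd-index sum = 391 mod 256 = 135 → d8 87.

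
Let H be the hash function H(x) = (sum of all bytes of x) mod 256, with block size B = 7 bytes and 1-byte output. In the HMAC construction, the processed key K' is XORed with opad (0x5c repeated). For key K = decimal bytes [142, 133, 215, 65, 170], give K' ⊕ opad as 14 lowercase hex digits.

Key decimal bytes [142, 133, 215, 65, 170] = 8e 85 d7 41 aa is 5 bytes ≤ B = 7; zero-pad to 7 bytes: K' = 8e 85 d7 41 aa 00 00.
XOR each byte with 0x5c: 8e⊕5c=d2, 85⊕5c=d9, d7⊕5c=8b, 41⊕5c=1d, aa⊕5c=f6, 00⊕5c=5c, 00⊕5c=5c.

d2d98b1df65c5c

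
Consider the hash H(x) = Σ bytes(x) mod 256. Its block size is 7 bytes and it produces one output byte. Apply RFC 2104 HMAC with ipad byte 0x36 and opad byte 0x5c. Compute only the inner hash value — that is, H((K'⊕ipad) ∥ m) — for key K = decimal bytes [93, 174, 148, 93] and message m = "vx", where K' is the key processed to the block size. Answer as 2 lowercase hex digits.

Key decimal bytes [93, 174, 148, 93] = 5d ae 94 5d is 4 bytes ≤ B = 7; zero-pad to 7 bytes: K' = 5d ae 94 5d 00 00 00.
K' ⊕ ipad = 6b 98 a2 6b 36 36 36.
Inner input = 6b 98 a2 6b 36 36 36 ∥ 76 78.
Inner hash: sum = 107+152+162+107+54+54+54+118+120 = 928; mod 256 = 160 → a0.

a0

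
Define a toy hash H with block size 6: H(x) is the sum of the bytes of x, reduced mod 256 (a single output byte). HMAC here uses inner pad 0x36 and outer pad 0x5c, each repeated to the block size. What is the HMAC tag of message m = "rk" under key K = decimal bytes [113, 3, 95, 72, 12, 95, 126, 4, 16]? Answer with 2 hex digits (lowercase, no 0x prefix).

29

Key decimal bytes [113, 3, 95, 72, 12, 95, 126, 4, 16] = 71 03 5f 48 0c 5f 7e 04 10 is 9 bytes > B = 6, so hash it first: H(key) = 18, then zero-pad to 6 bytes: K' = 18 00 00 00 00 00.
K' ⊕ ipad = 2e 36 36 36 36 36.  K' ⊕ opad = 44 5c 5c 5c 5c 5c.
Inner input = (K'⊕ipad) ∥ m = 2e 36 36 36 36 36 ∥ 72 6b.
Inner hash: sum = 46+54+54+54+54+54+114+107 = 537; mod 256 = 25 → 19.
Outer input = (K'⊕opad) ∥ inner = 44 5c 5c 5c 5c 5c ∥ 19.
Outer hash (tag): sum = 68+92+92+92+92+92+25 = 553; mod 256 = 41 → 29.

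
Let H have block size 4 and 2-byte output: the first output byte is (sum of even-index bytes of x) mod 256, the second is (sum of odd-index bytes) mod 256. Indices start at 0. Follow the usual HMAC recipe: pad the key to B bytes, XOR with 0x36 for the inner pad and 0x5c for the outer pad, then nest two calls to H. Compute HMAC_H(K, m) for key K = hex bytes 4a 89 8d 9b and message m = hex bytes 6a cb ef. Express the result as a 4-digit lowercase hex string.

77d3

Key hex bytes 4a 89 8d 9b is exactly B = 4 bytes: K' = 4a 89 8d 9b.
K' ⊕ ipad = 7c bf bb ad.  K' ⊕ opad = 16 d5 d1 c7.
Inner input = (K'⊕ipad) ∥ m = 7c bf bb ad ∥ 6a cb ef.
Inner hash: even-index sum = 656 mod 256 = 144; odd-index sum = 567 mod 256 = 55 → 90 37.
Outer input = (K'⊕opad) ∥ inner = 16 d5 d1 c7 ∥ 90 37.
Outer hash (tag): even-index sum = 375 mod 256 = 119; odd-index sum = 467 mod 256 = 211 → 77 d3.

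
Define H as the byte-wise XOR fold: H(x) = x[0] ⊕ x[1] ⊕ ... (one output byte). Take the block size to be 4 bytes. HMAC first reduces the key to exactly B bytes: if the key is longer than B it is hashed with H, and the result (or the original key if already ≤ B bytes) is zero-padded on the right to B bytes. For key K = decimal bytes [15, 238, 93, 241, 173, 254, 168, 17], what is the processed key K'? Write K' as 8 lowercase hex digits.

a7000000

|K| = 8 > B = 4, so first hash the key.
H(K): XOR 0f⊕ee⊕5d⊕f1⊕ad⊕fe⊕a8⊕11 = a7.
Zero-pad H(K) = a7 to 4 bytes: K' = a7 00 00 00.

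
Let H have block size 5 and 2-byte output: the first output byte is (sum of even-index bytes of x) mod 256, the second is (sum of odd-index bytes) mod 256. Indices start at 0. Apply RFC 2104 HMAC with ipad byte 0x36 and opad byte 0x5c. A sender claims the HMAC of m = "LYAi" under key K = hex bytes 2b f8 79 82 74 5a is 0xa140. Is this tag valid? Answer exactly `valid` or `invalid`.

Key hex bytes 2b f8 79 82 74 5a is 6 bytes > B = 5, so hash it first: H(key) = 18 d4, then zero-pad to 5 bytes: K' = 18 d4 00 00 00.
K' ⊕ ipad = 2e e2 36 36 36; K' ⊕ opad = 44 88 5c 5c 5c.
Inner hash: even-index sum = 348 mod 256 = 92; odd-index sum = 421 mod 256 = 165 → 5c a5.
Outer hash (recomputed tag): even-index sum = 417 mod 256 = 161; odd-index sum = 320 mod 256 = 64 → a1 40.
Recomputed tag = a140; claimed = a140 → match.

valid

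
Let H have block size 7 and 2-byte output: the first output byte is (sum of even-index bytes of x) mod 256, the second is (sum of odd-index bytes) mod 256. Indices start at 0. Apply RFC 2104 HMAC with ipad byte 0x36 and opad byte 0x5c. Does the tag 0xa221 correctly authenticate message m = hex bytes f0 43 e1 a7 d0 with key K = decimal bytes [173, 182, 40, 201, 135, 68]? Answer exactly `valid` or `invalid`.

invalid

Key decimal bytes [173, 182, 40, 201, 135, 68] = ad b6 28 c9 87 44 is 6 bytes ≤ B = 7; zero-pad to 7 bytes: K' = ad b6 28 c9 87 44 00.
K' ⊕ ipad = 9b 80 1e ff b1 72 36; K' ⊕ opad = f1 ea 74 95 db 18 5c.
Inner hash: even-index sum = 650 mod 256 = 138; odd-index sum = 1170 mod 256 = 146 → 8a 92.
Outer hash (recomputed tag): even-index sum = 814 mod 256 = 46; odd-index sum = 545 mod 256 = 33 → 2e 21.
Recomputed tag = 2e21; claimed = a221 → mismatch.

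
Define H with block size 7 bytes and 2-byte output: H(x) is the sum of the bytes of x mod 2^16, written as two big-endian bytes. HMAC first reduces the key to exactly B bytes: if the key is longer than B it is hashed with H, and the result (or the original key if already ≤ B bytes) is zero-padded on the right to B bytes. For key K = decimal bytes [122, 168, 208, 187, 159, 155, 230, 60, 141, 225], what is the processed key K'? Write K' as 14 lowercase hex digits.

06770000000000

|K| = 10 > B = 7, so first hash the key.
H(K): sum = 122+168+208+187+159+155+230+60+141+225 = 1655 → 06 77.
Zero-pad H(K) = 06 77 to 7 bytes: K' = 06 77 00 00 00 00 00.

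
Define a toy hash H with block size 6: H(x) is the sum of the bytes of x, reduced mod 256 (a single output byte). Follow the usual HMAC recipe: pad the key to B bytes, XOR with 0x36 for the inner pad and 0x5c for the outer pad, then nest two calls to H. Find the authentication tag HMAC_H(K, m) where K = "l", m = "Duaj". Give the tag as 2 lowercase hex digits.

Key "l" = 6c is 1 byte ≤ B = 6; zero-pad to 6 bytes: K' = 6c 00 00 00 00 00.
K' ⊕ ipad = 5a 36 36 36 36 36.  K' ⊕ opad = 30 5c 5c 5c 5c 5c.
Inner input = (K'⊕ipad) ∥ m = 5a 36 36 36 36 36 ∥ 44 75 61 6a.
Inner hash: sum = 90+54+54+54+54+54+68+117+97+106 = 748; mod 256 = 236 → ec.
Outer input = (K'⊕opad) ∥ inner = 30 5c 5c 5c 5c 5c ∥ ec.
Outer hash (tag): sum = 48+92+92+92+92+92+236 = 744; mod 256 = 232 → e8.

e8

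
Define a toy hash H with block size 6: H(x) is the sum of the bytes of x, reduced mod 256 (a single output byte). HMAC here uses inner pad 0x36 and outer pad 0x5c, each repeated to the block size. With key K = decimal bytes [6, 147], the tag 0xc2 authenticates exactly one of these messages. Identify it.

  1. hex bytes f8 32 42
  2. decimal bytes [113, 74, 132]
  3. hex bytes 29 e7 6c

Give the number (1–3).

Key decimal bytes [6, 147] = 06 93 is 2 bytes ≤ B = 6; zero-pad to 6 bytes: K' = 06 93 00 00 00 00.
K' ⊕ ipad = 30 a5 36 36 36 36; K' ⊕ opad = 5a cf 5c 5c 5c 5c.
m1: inner = H(30 a5 36 36 36 36 f8 32 42) = 19; tag = H(5a cf 5c 5c 5c 5c 19) = b2
m2: inner = H(30 a5 36 36 36 36 71 4a 84) = ec; tag = H(5a cf 5c 5c 5c 5c ec) = 85
m3: inner = H(30 a5 36 36 36 36 29 e7 6c) = 29; tag = H(5a cf 5c 5c 5c 5c 29) = c2 ← matches

3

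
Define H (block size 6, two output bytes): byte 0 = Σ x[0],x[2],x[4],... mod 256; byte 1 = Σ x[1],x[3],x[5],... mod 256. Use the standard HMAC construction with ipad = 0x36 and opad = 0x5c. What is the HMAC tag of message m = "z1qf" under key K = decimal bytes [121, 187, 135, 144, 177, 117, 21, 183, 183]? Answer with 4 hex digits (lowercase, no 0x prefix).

7b27

Key decimal bytes [121, 187, 135, 144, 177, 117, 21, 183, 183] = 79 bb 87 90 b1 75 15 b7 b7 is 9 bytes > B = 6, so hash it first: H(key) = 7d 77, then zero-pad to 6 bytes: K' = 7d 77 00 00 00 00.
K' ⊕ ipad = 4b 41 36 36 36 36.  K' ⊕ opad = 21 2b 5c 5c 5c 5c.
Inner input = (K'⊕ipad) ∥ m = 4b 41 36 36 36 36 ∥ 7a 31 71 66.
Inner hash: even-index sum = 418 mod 256 = 162; odd-index sum = 324 mod 256 = 68 → a2 44.
Outer input = (K'⊕opad) ∥ inner = 21 2b 5c 5c 5c 5c ∥ a2 44.
Outer hash (tag): even-index sum = 379 mod 256 = 123; odd-index sum = 295 mod 256 = 39 → 7b 27.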